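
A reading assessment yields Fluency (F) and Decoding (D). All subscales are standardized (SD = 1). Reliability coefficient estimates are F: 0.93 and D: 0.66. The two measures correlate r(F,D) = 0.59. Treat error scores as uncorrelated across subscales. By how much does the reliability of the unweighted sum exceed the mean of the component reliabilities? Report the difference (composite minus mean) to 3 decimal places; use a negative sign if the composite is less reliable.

Var(sum) = 2 + 1.18 = 3.18; true-score variance = 1.59 + 1.18 = 2.77; composite reliability = 0.8711.
Mean component reliability = 0.7950.
Difference = 0.8711 − 0.7950 = 0.076.

0.076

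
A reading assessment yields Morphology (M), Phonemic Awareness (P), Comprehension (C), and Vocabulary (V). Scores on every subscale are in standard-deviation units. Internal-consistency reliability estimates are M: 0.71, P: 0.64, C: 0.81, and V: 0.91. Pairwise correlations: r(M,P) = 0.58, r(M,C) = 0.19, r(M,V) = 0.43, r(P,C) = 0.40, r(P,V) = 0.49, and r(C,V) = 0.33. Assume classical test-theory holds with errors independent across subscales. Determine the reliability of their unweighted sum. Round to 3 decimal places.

0.895

Var(M+P+C+V) = 4 + 2·[0.58 + 0.19 + 0.43 + 0.40 + 0.49 + 0.33] = 4 + 4.84 = 8.84.
Under uncorrelated errors the observed covariances equal the true-score covariances, so only the own-variance terms attenuate.
True-score variance = [0.71 + 0.64 + 0.81 + 0.91] + 4.84 = 3.07 + 4.84 = 7.91.
Reliability = 7.91 / 8.84 = 0.895.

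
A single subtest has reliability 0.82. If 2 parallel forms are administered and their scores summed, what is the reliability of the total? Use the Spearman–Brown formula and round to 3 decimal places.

0.901

ρ_k = kρ / (1 + (k−1)ρ) = 2·0.82 / (1 + 1·0.82) = 1.640 / 1.820 = 0.901.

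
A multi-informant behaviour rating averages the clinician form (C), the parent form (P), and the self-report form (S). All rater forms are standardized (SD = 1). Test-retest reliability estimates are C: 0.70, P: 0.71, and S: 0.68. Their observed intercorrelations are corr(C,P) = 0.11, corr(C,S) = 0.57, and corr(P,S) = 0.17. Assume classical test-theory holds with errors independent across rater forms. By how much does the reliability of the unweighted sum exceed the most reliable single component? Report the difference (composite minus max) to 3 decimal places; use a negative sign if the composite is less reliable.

Var(sum) = 3 + 1.7 = 4.7; true-score variance = 2.09 + 1.7 = 3.79; composite reliability = 0.8064.
Max component reliability = 0.7100.
Difference = 0.8064 − 0.7100 = 0.096.

0.096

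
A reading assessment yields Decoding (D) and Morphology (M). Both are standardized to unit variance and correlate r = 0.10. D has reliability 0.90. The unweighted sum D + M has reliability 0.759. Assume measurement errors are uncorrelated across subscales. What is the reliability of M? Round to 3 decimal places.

Var(D+M) = 2 + 2·0.10 = 2.200.
True-score variance = ρ_D + ρ_M + 2·0.10, so 0.759 = (0.90 + ρ_M + 0.20) / 2.200.
ρ_M = 0.759·2.200 − 0.90 − 0.20 = 0.570.

0.570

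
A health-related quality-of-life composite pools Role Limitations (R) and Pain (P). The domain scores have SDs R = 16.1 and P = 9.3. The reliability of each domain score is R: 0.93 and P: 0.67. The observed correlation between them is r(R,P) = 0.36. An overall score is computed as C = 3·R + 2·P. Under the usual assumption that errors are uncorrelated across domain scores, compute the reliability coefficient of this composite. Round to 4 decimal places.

Var(C) = 3²·16.1² + 2²·9.3² + 2·[6·16.1·9.3·0.36] = 2678.85 + 646.834 = 3325.68.
Because errors are independent across components, Cov(Tᵢ,Tⱼ) = Cov(Xᵢ,Xⱼ); the off-diagonal part of the true-score variance is the same as above.
True-score variance = [3²·16.1²·0.93 + 2²·9.3²·0.67] + 646.834 = 2401.38 + 646.834 = 3048.21.
Reliability = 3048.21 / 3325.68 = 0.9166.

0.9166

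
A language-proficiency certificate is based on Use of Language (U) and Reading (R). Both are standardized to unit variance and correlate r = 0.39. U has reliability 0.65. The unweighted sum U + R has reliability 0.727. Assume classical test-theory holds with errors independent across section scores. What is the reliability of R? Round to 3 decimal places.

Var(U+R) = 2 + 2·0.39 = 2.780.
True-score variance = ρ_U + ρ_R + 2·0.39, so 0.727 = (0.65 + ρ_R + 0.78) / 2.780.
ρ_R = 0.727·2.780 − 0.65 − 0.78 = 0.591.

0.591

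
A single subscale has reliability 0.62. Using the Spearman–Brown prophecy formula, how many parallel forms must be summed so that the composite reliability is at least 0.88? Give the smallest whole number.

k ≥ ρ*(1−ρ₁)/(ρ₁(1−ρ*)) = 0.88·0.38 / (0.62·0.12) = 4.495.
Smallest integer k = 5.

5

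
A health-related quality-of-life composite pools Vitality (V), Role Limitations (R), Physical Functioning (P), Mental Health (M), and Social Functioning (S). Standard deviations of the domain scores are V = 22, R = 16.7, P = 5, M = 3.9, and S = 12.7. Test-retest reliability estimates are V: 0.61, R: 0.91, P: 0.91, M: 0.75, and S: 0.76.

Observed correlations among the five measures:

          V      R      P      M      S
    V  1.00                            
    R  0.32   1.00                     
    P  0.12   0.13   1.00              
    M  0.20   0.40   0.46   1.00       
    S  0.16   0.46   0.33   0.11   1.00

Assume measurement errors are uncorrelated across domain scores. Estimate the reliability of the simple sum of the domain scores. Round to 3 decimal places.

0.847

Var(V+R+P+M+S) = 22² + 16.7² + 5² + 3.9² + 12.7² + 2·[22·16.7·0.32 + 22·5·0.12 + 22·3.9·0.20 + 22·12.7·0.16 + 16.7·5·0.13 + 16.7·3.9·0.40 + 16.7·12.7·0.46 + 5·3.9·0.46 + 5·12.7·0.33 + 3.9·12.7·0.11] = 964.39 + 724.947 = 1689.34.
With uncorrelated errors the cross-covariances are all true-score covariance, so they carry over unchanged; only the diagonal terms shrink to ρᵢσᵢ².
True-score variance = [22²·0.61 + 16.7²·0.91 + 5²·0.91 + 3.9²·0.75 + 12.7²·0.76] + 724.947 = 705.768 + 724.947 = 1430.72.
Reliability = 1430.72 / 1689.34 = 0.847.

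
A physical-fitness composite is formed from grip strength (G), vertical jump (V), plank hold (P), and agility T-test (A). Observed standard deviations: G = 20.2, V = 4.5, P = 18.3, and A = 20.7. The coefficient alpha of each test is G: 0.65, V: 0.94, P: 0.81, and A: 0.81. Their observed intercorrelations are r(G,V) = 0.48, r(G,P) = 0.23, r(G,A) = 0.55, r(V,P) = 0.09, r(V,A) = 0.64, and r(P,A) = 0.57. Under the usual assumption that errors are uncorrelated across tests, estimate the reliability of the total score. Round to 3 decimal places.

0.883

Var(G+V+P+A) = 20.2² + 4.5² + 18.3² + 20.7² + 2·[20.2·4.5·0.48 + 20.2·18.3·0.23 + 20.2·20.7·0.55 + 4.5·18.3·0.09 + 4.5·20.7·0.64 + 18.3·20.7·0.57] = 1191.67 + 1283.16 = 2474.83.
Under uncorrelated errors the observed covariances equal the true-score covariances, so only the own-variance terms attenuate.
True-score variance = [20.2²·0.65 + 4.5²·0.94 + 18.3²·0.81 + 20.7²·0.81] + 1283.16 = 902.599 + 1283.16 = 2185.76.
Reliability = 2185.76 / 2474.83 = 0.883.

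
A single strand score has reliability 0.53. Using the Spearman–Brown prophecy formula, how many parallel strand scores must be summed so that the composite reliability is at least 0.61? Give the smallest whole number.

2

k ≥ ρ*(1−ρ₁)/(ρ₁(1−ρ*)) = 0.61·0.47 / (0.53·0.39) = 1.387.
Smallest integer k = 2.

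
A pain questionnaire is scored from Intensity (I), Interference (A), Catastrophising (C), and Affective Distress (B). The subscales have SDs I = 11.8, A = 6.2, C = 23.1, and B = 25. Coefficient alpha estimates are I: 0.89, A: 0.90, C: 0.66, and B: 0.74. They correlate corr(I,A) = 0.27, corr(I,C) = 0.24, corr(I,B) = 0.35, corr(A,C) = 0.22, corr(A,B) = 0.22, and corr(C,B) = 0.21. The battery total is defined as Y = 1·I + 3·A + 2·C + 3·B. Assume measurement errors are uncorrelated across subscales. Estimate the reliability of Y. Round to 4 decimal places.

Var(Y) = 11.8² + 3²·6.2² + 2²·23.1² + 3²·25² + 2·[3·11.8·6.2·0.27 + 2·11.8·23.1·0.24 + 3·11.8·25·0.35 + 6·6.2·23.1·0.22 + 9·6.2·25·0.22 + 6·23.1·25·0.21] = 8244.64 + 3446.9 = 11691.5.
Under uncorrelated errors the observed covariances equal the true-score covariances, so only the own-variance terms attenuate.
True-score variance = [11.8²·0.89 + 3²·6.2²·0.90 + 2²·23.1²·0.66 + 3²·25²·0.74] + 3446.9 = 6006.52 + 3446.9 = 9453.41.
Reliability = 9453.41 / 11691.5 = 0.8086.

0.8086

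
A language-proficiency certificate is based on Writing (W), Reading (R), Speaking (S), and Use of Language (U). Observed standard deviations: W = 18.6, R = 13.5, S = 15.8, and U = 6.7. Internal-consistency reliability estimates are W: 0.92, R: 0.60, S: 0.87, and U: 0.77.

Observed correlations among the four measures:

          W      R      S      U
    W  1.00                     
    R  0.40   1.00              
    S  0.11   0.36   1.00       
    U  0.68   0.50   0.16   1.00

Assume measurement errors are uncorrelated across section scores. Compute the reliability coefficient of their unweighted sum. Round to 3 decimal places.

0.907

Var(W+R+S+U) = 18.6² + 13.5² + 15.8² + 6.7² + 2·[18.6·13.5·0.40 + 18.6·15.8·0.11 + 18.6·6.7·0.68 + 13.5·15.8·0.36 + 13.5·6.7·0.50 + 15.8·6.7·0.16] = 822.74 + 712.918 = 1535.66.
With uncorrelated errors the cross-covariances are all true-score covariance, so they carry over unchanged; only the diagonal terms shrink to ρᵢσᵢ².
True-score variance = [18.6²·0.92 + 13.5²·0.60 + 15.8²·0.87 + 6.7²·0.77] + 712.918 = 679.385 + 712.918 = 1392.3.
Reliability = 1392.3 / 1535.66 = 0.907.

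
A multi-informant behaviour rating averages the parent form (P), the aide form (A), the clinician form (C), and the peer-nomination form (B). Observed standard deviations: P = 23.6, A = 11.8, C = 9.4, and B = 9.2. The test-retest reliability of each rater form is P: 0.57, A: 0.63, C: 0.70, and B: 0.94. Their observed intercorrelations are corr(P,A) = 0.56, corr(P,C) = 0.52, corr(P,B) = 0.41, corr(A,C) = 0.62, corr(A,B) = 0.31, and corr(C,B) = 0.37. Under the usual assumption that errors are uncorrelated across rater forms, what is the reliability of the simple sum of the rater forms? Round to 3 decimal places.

0.826

Var(P+A+C+B) = 23.6² + 11.8² + 9.4² + 9.2² + 2·[23.6·11.8·0.56 + 23.6·9.4·0.52 + 23.6·9.2·0.41 + 11.8·9.4·0.62 + 11.8·9.2·0.31 + 9.4·9.2·0.37] = 869.2 + 989.493 = 1858.69.
Because errors are independent across components, Cov(Tᵢ,Tⱼ) = Cov(Xᵢ,Xⱼ); the off-diagonal part of the true-score variance is the same as above.
True-score variance = [23.6²·0.57 + 11.8²·0.63 + 9.4²·0.70 + 9.2²·0.94] + 989.493 = 546.602 + 989.493 = 1536.09.
Reliability = 1536.09 / 1858.69 = 0.826.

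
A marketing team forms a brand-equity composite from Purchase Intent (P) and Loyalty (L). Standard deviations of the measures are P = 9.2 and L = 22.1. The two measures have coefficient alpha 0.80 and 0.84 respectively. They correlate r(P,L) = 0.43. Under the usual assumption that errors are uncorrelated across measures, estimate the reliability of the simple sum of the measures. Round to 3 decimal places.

Var(P+L) = 9.2² + 22.1² + 2·[9.2·22.1·0.43] = 573.05 + 174.855 = 747.905.
With uncorrelated errors the cross-covariances are all true-score covariance, so they carry over unchanged; only the diagonal terms shrink to ρᵢσᵢ².
True-score variance = [9.2²·0.80 + 22.1²·0.84] + 174.855 = 477.976 + 174.855 = 652.832.
Reliability = 652.832 / 747.905 = 0.873.

0.873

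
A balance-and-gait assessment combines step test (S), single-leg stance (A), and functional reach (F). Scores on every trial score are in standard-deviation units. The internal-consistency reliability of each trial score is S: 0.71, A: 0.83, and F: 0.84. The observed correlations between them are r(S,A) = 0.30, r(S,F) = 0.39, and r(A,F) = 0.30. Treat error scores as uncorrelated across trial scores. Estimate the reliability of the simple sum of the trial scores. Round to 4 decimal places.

0.8755

Var(S+A+F) = 3 + 2·[0.30 + 0.39 + 0.30] = 3 + 1.98 = 4.98.
With uncorrelated errors the cross-covariances are all true-score covariance, so they carry over unchanged; only the diagonal terms shrink to ρᵢσᵢ².
True-score variance = [0.71 + 0.83 + 0.84] + 1.98 = 2.38 + 1.98 = 4.36.
Reliability = 4.36 / 4.98 = 0.8755.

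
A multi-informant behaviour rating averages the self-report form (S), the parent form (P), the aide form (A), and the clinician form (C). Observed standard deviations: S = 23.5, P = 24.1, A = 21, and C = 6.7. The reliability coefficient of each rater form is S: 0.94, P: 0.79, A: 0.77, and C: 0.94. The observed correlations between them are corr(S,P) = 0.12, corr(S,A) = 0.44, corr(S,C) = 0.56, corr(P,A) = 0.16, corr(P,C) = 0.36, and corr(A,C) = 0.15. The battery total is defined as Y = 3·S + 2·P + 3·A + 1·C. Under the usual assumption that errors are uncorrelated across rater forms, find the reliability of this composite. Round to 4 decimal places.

Var(Y) = 3²·23.5² + 2²·24.1² + 3²·21² + 6.7² + 2·[6·23.5·24.1·0.12 + 9·23.5·21·0.44 + 3·23.5·6.7·0.56 + 6·24.1·21·0.16 + 2·24.1·6.7·0.36 + 3·21·6.7·0.15] = 11307.4 + 6583.95 = 17891.3.
Because errors are independent across components, Cov(Tᵢ,Tⱼ) = Cov(Xᵢ,Xⱼ); the off-diagonal part of the true-score variance is the same as above.
True-score variance = [3²·23.5²·0.94 + 2²·24.1²·0.79 + 3²·21²·0.77 + 6.7²·0.94] + 6583.95 = 9605.72 + 6583.95 = 16189.7.
Reliability = 16189.7 / 17891.3 = 0.9049.

0.9049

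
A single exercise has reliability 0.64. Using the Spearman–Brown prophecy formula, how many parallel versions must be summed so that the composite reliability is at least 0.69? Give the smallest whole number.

k ≥ ρ*(1−ρ₁)/(ρ₁(1−ρ*)) = 0.69·0.36 / (0.64·0.31) = 1.252.
Smallest integer k = 2.

2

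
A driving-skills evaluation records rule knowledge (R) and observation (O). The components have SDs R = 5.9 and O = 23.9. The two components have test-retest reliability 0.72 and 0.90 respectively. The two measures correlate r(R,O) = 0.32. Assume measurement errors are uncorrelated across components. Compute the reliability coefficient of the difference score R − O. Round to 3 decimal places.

Var(R−O) = 5.9² + 23.9² − 2·5.9·23.9·0.32 = 606.02 − 90.2464 = 515.774.
Under uncorrelated errors the observed covariances equal the true-score covariances, so only the own-variance terms attenuate.
True-score variance = [5.9²·0.72 + 23.9²·0.90] − 90.2464 = 539.152 − 90.2464 = 448.906.
Reliability = 448.906 / 515.774 = 0.870.

0.870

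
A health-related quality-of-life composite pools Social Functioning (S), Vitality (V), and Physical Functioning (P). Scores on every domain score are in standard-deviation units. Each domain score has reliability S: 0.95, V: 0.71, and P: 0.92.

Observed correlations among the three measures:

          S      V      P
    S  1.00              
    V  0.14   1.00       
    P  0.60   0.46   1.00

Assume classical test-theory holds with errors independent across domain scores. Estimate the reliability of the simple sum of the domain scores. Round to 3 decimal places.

0.922

Var(S+V+P) = 3 + 2·[0.14 + 0.60 + 0.46] = 3 + 2.4 = 5.4.
Because errors are independent across components, Cov(Tᵢ,Tⱼ) = Cov(Xᵢ,Xⱼ); the off-diagonal part of the true-score variance is the same as above.
True-score variance = [0.95 + 0.71 + 0.92] + 2.4 = 2.58 + 2.4 = 4.98.
Reliability = 4.98 / 5.4 = 0.922.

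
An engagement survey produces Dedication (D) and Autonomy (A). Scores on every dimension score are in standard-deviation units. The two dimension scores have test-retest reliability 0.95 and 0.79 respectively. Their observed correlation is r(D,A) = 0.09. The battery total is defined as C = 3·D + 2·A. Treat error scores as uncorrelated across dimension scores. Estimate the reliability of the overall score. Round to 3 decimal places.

Var(C) = 3² + 2² + 2·[6·0.09] = 13 + 1.08 = 14.08.
Under uncorrelated errors the observed covariances equal the true-score covariances, so only the own-variance terms attenuate.
True-score variance = [3²·0.95 + 2²·0.79] + 1.08 = 11.71 + 1.08 = 12.79.
Reliability = 12.79 / 14.08 = 0.908.

0.908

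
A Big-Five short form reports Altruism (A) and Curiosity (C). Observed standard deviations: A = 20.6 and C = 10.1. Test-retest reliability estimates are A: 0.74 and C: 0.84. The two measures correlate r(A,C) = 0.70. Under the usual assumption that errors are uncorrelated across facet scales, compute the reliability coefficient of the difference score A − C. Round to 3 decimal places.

Var(A−C) = 20.6² + 10.1² − 2·20.6·10.1·0.70 = 526.37 − 291.284 = 235.086.
Under uncorrelated errors the observed covariances equal the true-score covariances, so only the own-variance terms attenuate.
True-score variance = [20.6²·0.74 + 10.1²·0.84] − 291.284 = 399.715 − 291.284 = 108.431.
Reliability = 108.431 / 235.086 = 0.461.

0.461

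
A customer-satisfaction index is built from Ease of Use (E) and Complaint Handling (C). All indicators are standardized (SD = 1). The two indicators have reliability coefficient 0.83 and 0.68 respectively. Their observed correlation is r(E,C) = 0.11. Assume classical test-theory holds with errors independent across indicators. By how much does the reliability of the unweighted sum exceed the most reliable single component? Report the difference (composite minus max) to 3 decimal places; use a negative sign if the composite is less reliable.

Var(sum) = 2 + 0.22 = 2.22; true-score variance = 1.51 + 0.22 = 1.73; composite reliability = 0.7793.
Max component reliability = 0.8300.
Difference = 0.7793 − 0.8300 = -0.051.

-0.051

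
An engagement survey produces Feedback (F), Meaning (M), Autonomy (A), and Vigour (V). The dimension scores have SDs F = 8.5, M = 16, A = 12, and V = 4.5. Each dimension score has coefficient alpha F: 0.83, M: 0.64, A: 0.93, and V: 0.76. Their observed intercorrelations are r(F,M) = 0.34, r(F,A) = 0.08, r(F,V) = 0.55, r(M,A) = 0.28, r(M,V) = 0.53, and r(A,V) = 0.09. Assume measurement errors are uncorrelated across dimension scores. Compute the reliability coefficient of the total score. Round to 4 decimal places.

Var(F+M+A+V) = 8.5² + 16² + 12² + 4.5² + 2·[8.5·16·0.34 + 8.5·12·0.08 + 8.5·4.5·0.55 + 16·12·0.28 + 16·4.5·0.53 + 12·4.5·0.09] = 492.5 + 344.435 = 836.935.
Because errors are independent across components, Cov(Tᵢ,Tⱼ) = Cov(Xᵢ,Xⱼ); the off-diagonal part of the true-score variance is the same as above.
True-score variance = [8.5²·0.83 + 16²·0.64 + 12²·0.93 + 4.5²·0.76] + 344.435 = 373.118 + 344.435 = 717.553.
Reliability = 717.553 / 836.935 = 0.8574.

0.8574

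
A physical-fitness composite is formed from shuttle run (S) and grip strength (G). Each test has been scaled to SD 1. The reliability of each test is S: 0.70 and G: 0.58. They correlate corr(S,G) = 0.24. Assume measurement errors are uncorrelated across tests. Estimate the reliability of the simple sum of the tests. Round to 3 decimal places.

Var(S+G) = 2 + 2·[0.24] = 2 + 0.48 = 2.48.
Under uncorrelated errors the observed covariances equal the true-score covariances, so only the own-variance terms attenuate.
True-score variance = [0.70 + 0.58] + 0.48 = 1.28 + 0.48 = 1.76.
Reliability = 1.76 / 2.48 = 0.710.

0.710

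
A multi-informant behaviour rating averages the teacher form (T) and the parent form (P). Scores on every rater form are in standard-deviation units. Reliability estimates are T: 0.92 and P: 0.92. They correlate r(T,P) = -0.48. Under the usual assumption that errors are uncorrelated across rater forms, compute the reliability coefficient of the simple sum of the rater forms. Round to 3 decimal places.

Var(T+P) = 2 + 2·[(-0.48)] = 2 − 0.96 = 1.04.
Because errors are independent across components, Cov(Tᵢ,Tⱼ) = Cov(Xᵢ,Xⱼ); the off-diagonal part of the true-score variance is the same as above.
True-score variance = [0.92 + 0.92] − 0.96 = 1.84 − 0.96 = 0.88.
Reliability = 0.88 / 1.04 = 0.846.

0.846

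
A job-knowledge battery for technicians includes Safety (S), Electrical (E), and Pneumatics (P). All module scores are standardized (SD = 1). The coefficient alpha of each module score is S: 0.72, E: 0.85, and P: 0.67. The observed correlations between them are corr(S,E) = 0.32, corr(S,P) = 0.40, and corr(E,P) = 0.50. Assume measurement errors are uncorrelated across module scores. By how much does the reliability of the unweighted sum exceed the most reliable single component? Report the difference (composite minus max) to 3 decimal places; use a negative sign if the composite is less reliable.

Var(sum) = 3 + 2.44 = 5.44; true-score variance = 2.24 + 2.44 = 4.68; composite reliability = 0.8603.
Max component reliability = 0.8500.
Difference = 0.8603 − 0.8500 = 0.010.

0.010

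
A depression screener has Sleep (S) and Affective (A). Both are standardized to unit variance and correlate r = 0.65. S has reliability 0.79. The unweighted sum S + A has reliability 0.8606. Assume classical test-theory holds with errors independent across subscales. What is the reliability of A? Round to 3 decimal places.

0.750

Var(S+A) = 2 + 2·0.65 = 3.300.
True-score variance = ρ_S + ρ_A + 2·0.65, so 0.8606 = (0.79 + ρ_A + 1.30) / 3.300.
ρ_A = 0.8606·3.300 − 0.79 − 1.30 = 0.750.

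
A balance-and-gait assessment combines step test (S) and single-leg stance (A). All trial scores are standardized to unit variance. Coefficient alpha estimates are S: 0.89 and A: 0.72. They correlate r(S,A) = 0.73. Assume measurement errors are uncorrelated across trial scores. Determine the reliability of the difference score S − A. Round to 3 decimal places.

Var(S−A) = 1 + 1 − 2·0.73 = 2 − 1.46 = 0.54.
Under uncorrelated errors the observed covariances equal the true-score covariances, so only the own-variance terms attenuate.
True-score variance = [0.89 + 0.72] − 1.46 = 1.61 − 1.46 = 0.15.
Reliability = 0.15 / 0.54 = 0.278.

0.278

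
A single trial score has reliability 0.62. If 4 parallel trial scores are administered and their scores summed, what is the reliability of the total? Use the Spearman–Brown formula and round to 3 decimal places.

ρ_k = kρ / (1 + (k−1)ρ) = 4·0.62 / (1 + 3·0.62) = 2.480 / 2.860 = 0.867.

0.867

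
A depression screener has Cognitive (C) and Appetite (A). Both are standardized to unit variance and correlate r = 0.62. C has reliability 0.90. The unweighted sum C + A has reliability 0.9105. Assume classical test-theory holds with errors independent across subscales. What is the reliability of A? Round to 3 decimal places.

0.810

Var(C+A) = 2 + 2·0.62 = 3.240.
True-score variance = ρ_C + ρ_A + 2·0.62, so 0.9105 = (0.90 + ρ_A + 1.24) / 3.240.
ρ_A = 0.9105·3.240 − 0.90 − 1.24 = 0.810.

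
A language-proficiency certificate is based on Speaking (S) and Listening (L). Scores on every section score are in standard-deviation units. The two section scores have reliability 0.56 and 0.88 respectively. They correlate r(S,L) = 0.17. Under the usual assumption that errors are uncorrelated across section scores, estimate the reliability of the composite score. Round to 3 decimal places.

Var(S+L) = 2 + 2·[0.17] = 2 + 0.34 = 2.34.
Because errors are independent across components, Cov(Tᵢ,Tⱼ) = Cov(Xᵢ,Xⱼ); the off-diagonal part of the true-score variance is the same as above.
True-score variance = [0.56 + 0.88] + 0.34 = 1.44 + 0.34 = 1.78.
Reliability = 1.78 / 2.34 = 0.761.

0.761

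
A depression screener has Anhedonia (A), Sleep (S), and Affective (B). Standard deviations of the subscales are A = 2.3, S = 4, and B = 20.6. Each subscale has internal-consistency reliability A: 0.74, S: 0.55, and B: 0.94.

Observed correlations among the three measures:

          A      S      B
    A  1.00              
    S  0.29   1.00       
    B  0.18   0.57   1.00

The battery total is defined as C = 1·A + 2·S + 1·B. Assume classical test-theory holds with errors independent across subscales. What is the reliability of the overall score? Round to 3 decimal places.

0.922

Var(C) = 2.3² + 2²·4² + 20.6² + 2·[2·2.3·4·0.29 + 2.3·20.6·0.18 + 2·4·20.6·0.57] = 493.65 + 215.601 = 709.251.
With uncorrelated errors the cross-covariances are all true-score covariance, so they carry over unchanged; only the diagonal terms shrink to ρᵢσᵢ².
True-score variance = [2.3²·0.74 + 2²·4²·0.55 + 20.6²·0.94] + 215.601 = 438.013 + 215.601 = 653.614.
Reliability = 653.614 / 709.251 = 0.922.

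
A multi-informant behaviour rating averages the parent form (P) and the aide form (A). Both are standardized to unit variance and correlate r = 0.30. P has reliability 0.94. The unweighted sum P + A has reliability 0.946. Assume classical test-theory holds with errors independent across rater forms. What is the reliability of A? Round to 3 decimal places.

0.920

Var(P+A) = 2 + 2·0.30 = 2.600.
True-score variance = ρ_P + ρ_A + 2·0.30, so 0.946 = (0.94 + ρ_A + 0.60) / 2.600.
ρ_A = 0.946·2.600 − 0.94 − 0.60 = 0.920.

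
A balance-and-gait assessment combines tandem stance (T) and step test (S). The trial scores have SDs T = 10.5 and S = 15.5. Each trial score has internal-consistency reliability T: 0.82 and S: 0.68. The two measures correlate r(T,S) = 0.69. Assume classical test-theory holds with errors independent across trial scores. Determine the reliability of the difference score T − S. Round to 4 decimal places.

0.2318

Var(T−S) = 10.5² + 15.5² − 2·10.5·15.5·0.69 = 350.5 − 224.595 = 125.905.
With uncorrelated errors the cross-covariances are all true-score covariance, so they carry over unchanged; only the diagonal terms shrink to ρᵢσᵢ².
True-score variance = [10.5²·0.82 + 15.5²·0.68] − 224.595 = 253.775 − 224.595 = 29.18.
Reliability = 29.18 / 125.905 = 0.2318.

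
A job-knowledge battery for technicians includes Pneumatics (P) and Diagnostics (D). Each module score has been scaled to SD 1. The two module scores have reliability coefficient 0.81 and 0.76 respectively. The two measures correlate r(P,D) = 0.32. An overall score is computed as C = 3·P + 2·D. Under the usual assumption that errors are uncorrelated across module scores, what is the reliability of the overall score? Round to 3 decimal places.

Var(C) = 3² + 2² + 2·[6·0.32] = 13 + 3.84 = 16.84.
With uncorrelated errors the cross-covariances are all true-score covariance, so they carry over unchanged; only the diagonal terms shrink to ρᵢσᵢ².
True-score variance = [3²·0.81 + 2²·0.76] + 3.84 = 10.33 + 3.84 = 14.17.
Reliability = 14.17 / 16.84 = 0.841.

0.841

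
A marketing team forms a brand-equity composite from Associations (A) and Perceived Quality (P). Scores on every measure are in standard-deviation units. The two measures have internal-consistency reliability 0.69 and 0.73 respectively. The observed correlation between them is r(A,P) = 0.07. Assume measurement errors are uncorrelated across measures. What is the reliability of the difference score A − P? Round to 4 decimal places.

0.6882

Var(A−P) = 1 + 1 − 2·0.07 = 2 − 0.14 = 1.86.
With uncorrelated errors the cross-covariances are all true-score covariance, so they carry over unchanged; only the diagonal terms shrink to ρᵢσᵢ².
True-score variance = [0.69 + 0.73] − 0.14 = 1.42 − 0.14 = 1.28.
Reliability = 1.28 / 1.86 = 0.6882.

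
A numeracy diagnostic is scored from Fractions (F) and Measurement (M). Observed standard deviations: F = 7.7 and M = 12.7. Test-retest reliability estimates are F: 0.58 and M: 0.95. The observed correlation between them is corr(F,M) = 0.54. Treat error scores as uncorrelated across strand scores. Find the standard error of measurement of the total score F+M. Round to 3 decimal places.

5.742

Var(total) = 220.58 + 105.613 = 326.193.
True-score variance = 187.614 + 105.613 = 293.227, so reliability = 0.8989.
Error variance = 326.193 − 293.227 = 32.9663; SEM = √32.9663 = 5.742.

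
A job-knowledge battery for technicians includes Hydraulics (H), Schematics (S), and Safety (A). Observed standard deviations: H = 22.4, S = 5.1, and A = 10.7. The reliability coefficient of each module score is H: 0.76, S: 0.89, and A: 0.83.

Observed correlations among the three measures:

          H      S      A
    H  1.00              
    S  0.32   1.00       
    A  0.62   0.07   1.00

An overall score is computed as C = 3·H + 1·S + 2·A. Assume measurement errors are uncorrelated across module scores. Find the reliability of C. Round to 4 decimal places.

0.8341

Var(C) = 3²·22.4² + 5.1² + 2²·10.7² + 2·[3·22.4·5.1·0.32 + 6·22.4·10.7·0.62 + 2·5.1·10.7·0.07] = 4999.81 + 2017.84 = 7017.65.
With uncorrelated errors the cross-covariances are all true-score covariance, so they carry over unchanged; only the diagonal terms shrink to ρᵢσᵢ².
True-score variance = [3²·22.4²·0.76 + 5.1²·0.89 + 2²·10.7²·0.83] + 2017.84 = 3835.29 + 2017.84 = 5853.13.
Reliability = 5853.13 / 7017.65 = 0.8341.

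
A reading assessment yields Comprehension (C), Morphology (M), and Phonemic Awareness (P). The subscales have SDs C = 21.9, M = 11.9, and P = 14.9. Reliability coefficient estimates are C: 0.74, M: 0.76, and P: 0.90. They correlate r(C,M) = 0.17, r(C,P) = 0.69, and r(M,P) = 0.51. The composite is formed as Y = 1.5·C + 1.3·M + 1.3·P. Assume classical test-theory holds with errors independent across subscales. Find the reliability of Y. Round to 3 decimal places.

Var(Y) = 1.5²·21.9² + 1.3²·11.9² + 1.3²·14.9² + 2·[1.95·21.9·11.9·0.17 + 1.95·21.9·14.9·0.69 + 1.69·11.9·14.9·0.51] = 1693.64 + 1356.53 = 3050.17.
With uncorrelated errors the cross-covariances are all true-score covariance, so they carry over unchanged; only the diagonal terms shrink to ρᵢσᵢ².
True-score variance = [1.5²·21.9²·0.74 + 1.3²·11.9²·0.76 + 1.3²·14.9²·0.90] + 1356.53 = 1318.11 + 1356.53 = 2674.64.
Reliability = 2674.64 / 3050.17 = 0.877.

0.877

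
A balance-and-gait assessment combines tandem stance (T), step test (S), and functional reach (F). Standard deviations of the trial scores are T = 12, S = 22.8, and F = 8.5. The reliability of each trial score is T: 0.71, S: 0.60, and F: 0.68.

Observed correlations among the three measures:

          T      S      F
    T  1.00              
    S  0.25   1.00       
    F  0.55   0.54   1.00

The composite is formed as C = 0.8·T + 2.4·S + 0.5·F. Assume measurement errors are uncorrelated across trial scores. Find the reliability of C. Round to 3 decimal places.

Var(C) = 0.8²·12² + 2.4²·22.8² + 0.5²·8.5² + 2·[1.92·12·22.8·0.25 + 0.4·12·8.5·0.55 + 1.2·22.8·8.5·0.54] = 3104.5 + 558.701 = 3663.2.
With uncorrelated errors the cross-covariances are all true-score covariance, so they carry over unchanged; only the diagonal terms shrink to ρᵢσᵢ².
True-score variance = [0.8²·12²·0.71 + 2.4²·22.8²·0.60 + 0.5²·8.5²·0.68] + 558.701 = 1874.28 + 558.701 = 2432.98.
Reliability = 2432.98 / 3663.2 = 0.664.

0.664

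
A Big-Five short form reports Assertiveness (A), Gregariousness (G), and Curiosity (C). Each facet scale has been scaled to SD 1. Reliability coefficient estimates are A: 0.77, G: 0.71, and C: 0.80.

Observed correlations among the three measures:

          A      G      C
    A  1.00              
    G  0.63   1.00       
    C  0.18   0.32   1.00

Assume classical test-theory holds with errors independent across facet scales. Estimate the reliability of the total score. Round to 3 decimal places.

Var(A+G+C) = 3 + 2·[0.63 + 0.18 + 0.32] = 3 + 2.26 = 5.26.
Because errors are independent across components, Cov(Tᵢ,Tⱼ) = Cov(Xᵢ,Xⱼ); the off-diagonal part of the true-score variance is the same as above.
True-score variance = [0.77 + 0.71 + 0.80] + 2.26 = 2.28 + 2.26 = 4.54.
Reliability = 4.54 / 5.26 = 0.863.

0.863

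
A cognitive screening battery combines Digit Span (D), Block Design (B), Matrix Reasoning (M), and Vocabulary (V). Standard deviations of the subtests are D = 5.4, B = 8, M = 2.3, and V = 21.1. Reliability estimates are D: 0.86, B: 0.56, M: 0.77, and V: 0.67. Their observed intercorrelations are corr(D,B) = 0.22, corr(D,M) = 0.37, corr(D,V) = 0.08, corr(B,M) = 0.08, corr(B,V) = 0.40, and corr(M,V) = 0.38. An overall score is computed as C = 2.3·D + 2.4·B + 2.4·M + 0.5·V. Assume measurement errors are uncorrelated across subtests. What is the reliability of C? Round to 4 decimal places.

Var(C) = 2.3²·5.4² + 2.4²·8² + 2.4²·2.3² + 0.5²·21.1² + 2·[5.52·5.4·8·0.22 + 5.52·5.4·2.3·0.37 + 1.15·5.4·21.1·0.08 + 5.76·8·2.3·0.08 + 1.2·8·21.1·0.40 + 1.2·2.3·21.1·0.38] = 664.669 + 399.887 = 1064.56.
With uncorrelated errors the cross-covariances are all true-score covariance, so they carry over unchanged; only the diagonal terms shrink to ρᵢσᵢ².
True-score variance = [2.3²·5.4²·0.86 + 2.4²·8²·0.56 + 2.4²·2.3²·0.77 + 0.5²·21.1²·0.67] + 399.887 = 437.134 + 399.887 = 837.021.
Reliability = 837.021 / 1064.56 = 0.7863.

0.7863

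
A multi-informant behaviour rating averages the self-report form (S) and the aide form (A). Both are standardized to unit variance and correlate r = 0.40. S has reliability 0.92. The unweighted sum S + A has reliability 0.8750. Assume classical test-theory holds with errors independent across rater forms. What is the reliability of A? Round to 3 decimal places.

0.730

Var(S+A) = 2 + 2·0.40 = 2.800.
True-score variance = ρ_S + ρ_A + 2·0.40, so 0.8750 = (0.92 + ρ_A + 0.80) / 2.800.
ρ_A = 0.8750·2.800 − 0.92 − 0.80 = 0.730.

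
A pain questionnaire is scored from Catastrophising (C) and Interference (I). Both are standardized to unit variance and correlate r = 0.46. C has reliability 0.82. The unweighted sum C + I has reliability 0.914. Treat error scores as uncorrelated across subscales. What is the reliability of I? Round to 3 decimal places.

0.929

Var(C+I) = 2 + 2·0.46 = 2.920.
True-score variance = ρ_C + ρ_I + 2·0.46, so 0.914 = (0.82 + ρ_I + 0.92) / 2.920.
ρ_I = 0.914·2.920 − 0.82 − 0.92 = 0.929.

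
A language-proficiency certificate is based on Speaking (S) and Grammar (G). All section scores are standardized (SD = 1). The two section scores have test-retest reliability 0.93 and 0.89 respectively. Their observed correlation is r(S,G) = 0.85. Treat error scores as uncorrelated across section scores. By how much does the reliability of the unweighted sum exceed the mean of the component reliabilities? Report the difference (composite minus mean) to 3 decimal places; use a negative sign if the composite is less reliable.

0.041

Var(sum) = 2 + 1.7 = 3.7; true-score variance = 1.82 + 1.7 = 3.52; composite reliability = 0.9514.
Mean component reliability = 0.9100.
Difference = 0.9514 − 0.9100 = 0.041.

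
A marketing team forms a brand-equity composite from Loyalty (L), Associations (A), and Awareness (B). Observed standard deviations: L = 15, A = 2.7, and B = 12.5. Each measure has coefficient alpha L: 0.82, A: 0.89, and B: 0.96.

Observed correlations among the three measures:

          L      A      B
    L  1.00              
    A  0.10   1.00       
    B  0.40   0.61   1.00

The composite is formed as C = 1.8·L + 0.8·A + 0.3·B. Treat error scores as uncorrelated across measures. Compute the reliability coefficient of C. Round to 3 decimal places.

0.844

Var(C) = 1.8²·15² + 0.8²·2.7² + 0.3²·12.5² + 2·[1.44·15·2.7·0.10 + 0.54·15·12.5·0.40 + 0.24·2.7·12.5·0.61] = 747.728 + 102.546 = 850.274.
Because errors are independent across components, Cov(Tᵢ,Tⱼ) = Cov(Xᵢ,Xⱼ); the off-diagonal part of the true-score variance is the same as above.
True-score variance = [1.8²·15²·0.82 + 0.8²·2.7²·0.89 + 0.3²·12.5²·0.96] + 102.546 = 615.432 + 102.546 = 717.978.
Reliability = 717.978 / 850.274 = 0.844.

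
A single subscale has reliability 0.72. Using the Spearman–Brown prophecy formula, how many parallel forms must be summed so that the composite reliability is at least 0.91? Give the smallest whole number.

k ≥ ρ*(1−ρ₁)/(ρ₁(1−ρ*)) = 0.91·0.28 / (0.72·0.09) = 3.932.
Smallest integer k = 4.

4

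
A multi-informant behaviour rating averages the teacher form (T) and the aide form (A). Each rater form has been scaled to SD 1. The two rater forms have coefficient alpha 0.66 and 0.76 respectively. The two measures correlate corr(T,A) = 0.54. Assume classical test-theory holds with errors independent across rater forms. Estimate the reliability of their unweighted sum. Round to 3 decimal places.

0.812

Var(T+A) = 2 + 2·[0.54] = 2 + 1.08 = 3.08.
Under uncorrelated errors the observed covariances equal the true-score covariances, so only the own-variance terms attenuate.
True-score variance = [0.66 + 0.76] + 1.08 = 1.42 + 1.08 = 2.5.
Reliability = 2.5 / 3.08 = 0.812.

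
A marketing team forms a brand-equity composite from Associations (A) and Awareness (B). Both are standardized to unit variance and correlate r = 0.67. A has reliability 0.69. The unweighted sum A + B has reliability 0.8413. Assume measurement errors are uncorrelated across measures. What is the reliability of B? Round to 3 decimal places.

0.780

Var(A+B) = 2 + 2·0.67 = 3.340.
True-score variance = ρ_A + ρ_B + 2·0.67, so 0.8413 = (0.69 + ρ_B + 1.34) / 3.340.
ρ_B = 0.8413·3.340 − 0.69 − 1.34 = 0.780.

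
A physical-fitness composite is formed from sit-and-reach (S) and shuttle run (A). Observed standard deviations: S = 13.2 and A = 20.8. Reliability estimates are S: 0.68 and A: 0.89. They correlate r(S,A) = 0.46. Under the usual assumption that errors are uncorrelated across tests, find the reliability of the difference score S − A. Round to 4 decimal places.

0.7083

Var(S−A) = 13.2² + 20.8² − 2·13.2·20.8·0.46 = 606.88 − 252.595 = 354.285.
Because errors are independent across components, Cov(Tᵢ,Tⱼ) = Cov(Xᵢ,Xⱼ); the off-diagonal part of the true-score variance is the same as above.
True-score variance = [13.2²·0.68 + 20.8²·0.89] − 252.595 = 503.533 − 252.595 = 250.938.
Reliability = 250.938 / 354.285 = 0.7083.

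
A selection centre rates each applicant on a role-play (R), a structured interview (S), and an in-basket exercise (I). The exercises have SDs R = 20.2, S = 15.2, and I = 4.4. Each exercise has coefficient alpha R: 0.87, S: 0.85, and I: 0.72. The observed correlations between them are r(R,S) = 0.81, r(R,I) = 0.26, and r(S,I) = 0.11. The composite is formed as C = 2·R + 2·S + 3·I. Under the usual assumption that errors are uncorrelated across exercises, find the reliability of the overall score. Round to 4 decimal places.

0.9214

Var(C) = 2²·20.2² + 2²·15.2² + 3²·4.4² + 2·[4·20.2·15.2·0.81 + 6·20.2·4.4·0.26 + 6·15.2·4.4·0.11] = 2730.56 + 2355.21 = 5085.77.
With uncorrelated errors the cross-covariances are all true-score covariance, so they carry over unchanged; only the diagonal terms shrink to ρᵢσᵢ².
True-score variance = [2²·20.2²·0.87 + 2²·15.2²·0.85 + 3²·4.4²·0.72] + 2355.21 = 2330.97 + 2355.21 = 4686.17.
Reliability = 4686.17 / 5085.77 = 0.9214.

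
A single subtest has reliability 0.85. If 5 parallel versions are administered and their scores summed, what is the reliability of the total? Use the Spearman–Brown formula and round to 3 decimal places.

ρ_k = kρ / (1 + (k−1)ρ) = 5·0.85 / (1 + 4·0.85) = 4.250 / 4.400 = 0.966.

0.966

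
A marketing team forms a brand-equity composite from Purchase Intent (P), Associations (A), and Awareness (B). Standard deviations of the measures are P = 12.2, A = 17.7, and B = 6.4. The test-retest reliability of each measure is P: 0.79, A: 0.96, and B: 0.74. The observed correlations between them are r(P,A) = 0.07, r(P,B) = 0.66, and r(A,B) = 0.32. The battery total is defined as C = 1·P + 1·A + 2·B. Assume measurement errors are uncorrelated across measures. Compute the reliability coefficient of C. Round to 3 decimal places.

Var(C) = 12.2² + 17.7² + 2²·6.4² + 2·[12.2·17.7·0.07 + 2·12.2·6.4·0.66 + 2·17.7·6.4·0.32] = 625.97 + 381.361 = 1007.33.
Because errors are independent across components, Cov(Tᵢ,Tⱼ) = Cov(Xᵢ,Xⱼ); the off-diagonal part of the true-score variance is the same as above.
True-score variance = [12.2²·0.79 + 17.7²·0.96 + 2²·6.4²·0.74] + 381.361 = 539.584 + 381.361 = 920.945.
Reliability = 920.945 / 1007.33 = 0.914.

0.914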